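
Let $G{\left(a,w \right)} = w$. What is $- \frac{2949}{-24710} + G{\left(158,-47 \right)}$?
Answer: $- \frac{1158421}{24710} \approx -46.881$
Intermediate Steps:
$- \frac{2949}{-24710} + G{\left(158,-47 \right)} = - \frac{2949}{-24710} - 47 = - \frac{2949 \left(-1\right)}{24710} - 47 = \left(-1\right) \left(- \frac{2949}{24710}\right) - 47 = \frac{2949}{24710} - 47 = - \frac{1158421}{24710}$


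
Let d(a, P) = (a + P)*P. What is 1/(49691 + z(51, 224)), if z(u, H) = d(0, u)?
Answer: 1/52292 ≈ 1.9123e-5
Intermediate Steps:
d(a, P) = P*(P + a) (d(a, P) = (P + a)*P = P*(P + a))
z(u, H) = u² (z(u, H) = u*(u + 0) = u*u = u²)
1/(49691 + z(51, 224)) = 1/(49691 + 51²) = 1/(49691 + 2601) = 1/52292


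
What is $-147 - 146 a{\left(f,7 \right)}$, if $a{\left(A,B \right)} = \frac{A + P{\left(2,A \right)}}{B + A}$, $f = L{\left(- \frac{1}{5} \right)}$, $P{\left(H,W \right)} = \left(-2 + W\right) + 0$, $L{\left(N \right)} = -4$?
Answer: $\frac{1019}{3} \approx 339.67$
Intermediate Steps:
$P{\left(H,W \right)} = -2 + W$
$f = -4$
$a{\left(A,B \right)} = \frac{-2 + 2 A}{A + B}$ ($a{\left(A,B \right)} = \frac{A + \left(-2 + A\right)}{B + A} = \frac{-2 + 2 A}{A + B}$)
$-147 - 146 a{\left(f,7 \right)} = -147 - 146 \frac{2 \left(-1 - 4\right)}{-4 + 7} = -147 - 146 \cdot 2 \cdot \frac{1}{3} \left(-5\right) = -147 - - \frac{1460}{3} = -147 + \frac{1460}{3} = \frac{1019}{3}$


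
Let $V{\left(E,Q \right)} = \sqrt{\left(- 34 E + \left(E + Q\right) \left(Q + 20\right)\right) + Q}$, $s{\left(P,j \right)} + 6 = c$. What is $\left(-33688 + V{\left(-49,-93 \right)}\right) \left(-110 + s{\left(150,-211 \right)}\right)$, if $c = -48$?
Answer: $5524832 - 164 \sqrt{11939} \approx 5.5069 \cdot 10^{6}$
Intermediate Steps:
$s{\left(P,j \right)} = -54$ ($s{\left(P,j \right)} = -6 - 48 = -54$)
$V{\left(E,Q \right)} = \sqrt{Q - 34 E + \left(20 + Q\right) \left(E + Q\right)}$ ($V{\left(E,Q \right)} = \sqrt{\left(- 34 E + \left(E + Q\right) \left(20 + Q\right)\right) + Q} = \sqrt{\left(- 34 E + \left(20 + Q\right) \left(E + Q\right)\right) + Q} = \sqrt{Q - 34 E + \left(20 + Q\right) \left(E + Q\right)}$)
$\left(-33688 + V{\left(-49,-93 \right)}\right) \left(-110 + s{\left(150,-211 \right)}\right) = \left(-33688 + \sqrt{\left(-93\right)^{2} - -686 + 21 \left(-93\right) - -4557}\right) \left(-110 - 54\right) = \left(-33688 + \sqrt{8649 + 686 - 1953 + 4557}\right) \left(-164\right) = \left(-33688 + \sqrt{11939}\right) \left(-164\right) = 5524832 - 164 \sqrt{11939}$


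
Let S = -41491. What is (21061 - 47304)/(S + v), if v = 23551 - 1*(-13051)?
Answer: 26243/4889 ≈ 5.3678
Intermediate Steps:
v = 36602 (v = 23551 + 13051 = 36602)
(21061 - 47304)/(S + v) = (21061 - 47304)/(-41491 + 36602) = -26243/(-4889) = -26243*(-1/4889) = 26243/4889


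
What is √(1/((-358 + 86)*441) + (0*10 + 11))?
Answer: √22431007/1428 ≈ 3.3166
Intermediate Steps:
√(1/((-358 + 86)*441) + (0*10 + 11)) = √((1/441)/(-272) + (0 + 11)) = √(-1/272*1/441 + 11) = √(-1/119952 + 11) = √(1319471/119952) = √22431007/1428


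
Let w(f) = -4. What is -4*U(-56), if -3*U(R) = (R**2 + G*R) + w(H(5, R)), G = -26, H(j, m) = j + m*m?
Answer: 18352/3 ≈ 6117.3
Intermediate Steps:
H(j, m) = j + m**2
U(R) = 4/3 - R**2/3 + 26*R/3 (U(R) = -((R**2 - 26*R) - 4)/3 = -(-4 + R**2 - 26*R)/3 = 4/3 - R**2/3 + 26*R/3)
-4*U(-56) = -4*(4/3 - 1/3*(-56)**2 + (26/3)*(-56)) = -4*(4/3 - 1/3*3136 - 1456/3) = -4*(4/3 - 3136/3 - 1456/3) = -4*(-4588/3) = 18352/3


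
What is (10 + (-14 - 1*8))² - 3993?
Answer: -3849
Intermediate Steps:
(10 + (-14 - 1*8))² - 3993 = (10 + (-14 - 8))² - 3993 = (10 - 22)² - 3993 = (-12)² - 3993 = 144 - 3993 = -3849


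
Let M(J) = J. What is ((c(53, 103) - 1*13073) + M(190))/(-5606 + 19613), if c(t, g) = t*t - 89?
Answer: -10163/14007 ≈ -0.72557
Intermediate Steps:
c(t, g) = -89 + t² (c(t, g) = t² - 89 = -89 + t²)
((c(53, 103) - 1*13073) + M(190))/(-5606 + 19613) = (((-89 + 53²) - 1*13073) + 190)/(-5606 + 19613) = (((-89 + 2809) - 13073) + 190)/14007 = ((2720 - 13073) + 190)*(1/14007) = (-10353 + 190)*(1/14007) = -10163*1/14007 = -10163/14007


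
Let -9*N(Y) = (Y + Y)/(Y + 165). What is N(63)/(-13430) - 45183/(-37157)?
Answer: 69176336759/56888110140 ≈ 1.2160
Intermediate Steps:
N(Y) = -2*Y/(9*(165 + Y)) (N(Y) = -(Y + Y)/(9*(Y + 165)) = -2*Y/(9*(165 + Y)))
N(63)/(-13430) - 45183/(-37157) = -2*63/(1485 + 9*63)/(-13430) - 45183/(-37157) = -2*63/(1485 + 567)*(-1/13430) - 45183*(-1/37157) = -2*63/2052*(-1/13430) + 45183/37157 = -2*63*1/2052*(-1/13430) + 45183/37157 = -7/114*(-1/13430) + 45183/37157 = 7/1531020 + 45183/37157 = 69176336759/56888110140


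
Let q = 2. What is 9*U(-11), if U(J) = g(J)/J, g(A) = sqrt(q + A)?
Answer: -27*I/11 ≈ -2.4545*I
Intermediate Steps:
g(A) = sqrt(2 + A)
U(J) = sqrt(2 + J)/J
9*U(-11) = 9*(sqrt(2 - 11)/(-11)) = 9*(-3*I/11) = -27*I/11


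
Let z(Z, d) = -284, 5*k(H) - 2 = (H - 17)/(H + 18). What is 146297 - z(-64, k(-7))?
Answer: 146581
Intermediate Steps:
k(H) = ⅖ + (-17 + H)/(5*(18 + H)) (k(H) = ⅖ + ((H - 17)/(H + 18))/5 = ⅖ + ((-17 + H)/(18 + H))/5 = ⅖ + (-17 + H)/(5*(18 + H)))
146297 - z(-64, k(-7)) = 146297 - 1*(-284) = 146297 + 284 = 146581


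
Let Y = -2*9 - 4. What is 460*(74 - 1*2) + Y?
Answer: 33098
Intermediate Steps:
Y = -22 (Y = -18 - 4 = -22)
460*(74 - 1*2) + Y = 460*(74 - 1*2) - 22 = 460*(74 - 2) - 22 = 460*72 - 22 = 33120 - 22 = 33098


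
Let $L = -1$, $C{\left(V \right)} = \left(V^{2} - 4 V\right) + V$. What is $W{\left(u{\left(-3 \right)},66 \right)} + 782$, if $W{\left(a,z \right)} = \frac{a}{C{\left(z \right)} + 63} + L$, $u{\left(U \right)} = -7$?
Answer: $\frac{470942}{603} \approx 781.0$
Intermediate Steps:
$C{\left(V \right)} = V^{2} - 3 V$
$W{\left(a,z \right)} = -1 + \frac{a}{63 + z \left(-3 + z\right)}$ ($W{\left(a,z \right)} = \frac{a}{z \left(-3 + z\right) + 63} - 1 = \frac{a}{63 + z \left(-3 + z\right)} - 1 = -1 + \frac{a}{63 + z \left(-3 + z\right)}$)
$W{\left(u{\left(-3 \right)},66 \right)} + 782 = \frac{-63 - 7 - 66 \left(-3 + 66\right)}{63 + 66 \left(-3 + 66\right)} + 782 = \frac{-63 - 7 - 66 \cdot 63}{63 + 66 \cdot 63} + 782 = \frac{-63 - 7 - 4158}{63 + 4158} + 782 = \frac{1}{4221} \left(-4228\right) + 782 = - \frac{604}{603} + 782 = \frac{470942}{603}$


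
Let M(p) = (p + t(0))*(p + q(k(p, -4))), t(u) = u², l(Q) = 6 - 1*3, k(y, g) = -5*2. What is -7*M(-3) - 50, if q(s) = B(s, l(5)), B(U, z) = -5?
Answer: -218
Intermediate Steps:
k(y, g) = -10
l(Q) = 3 (l(Q) = 6 - 3 = 3)
q(s) = -5
M(p) = p*(-5 + p) (M(p) = (p + 0²)*(p - 5) = (p + 0)*(-5 + p) = p*(-5 + p))
-7*M(-3) - 50 = -(-21)*(-5 - 3) - 50 = -(-21)*(-8) - 50 = -7*24 - 50 = -168 - 50 = -218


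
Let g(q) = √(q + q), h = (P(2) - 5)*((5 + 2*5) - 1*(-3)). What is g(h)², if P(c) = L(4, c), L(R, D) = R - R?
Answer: -180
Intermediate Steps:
L(R, D) = 0
P(c) = 0
h = -90 (h = (0 - 5)*((5 + 2*5) - 1*(-3)) = -5*((5 + 10) + 3) = -5*(15 + 3) = -5*18 = -90)
g(q) = √2*√q (g(q) = √(2*q) = √2*√q)
g(h)² = (√2*√(-90))² = (√2*(3*I*√10))² = (6*I*√5)² = -180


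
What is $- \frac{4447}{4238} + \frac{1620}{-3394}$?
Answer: $- \frac{10979339}{7191886} \approx -1.5266$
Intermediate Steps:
$- \frac{4447}{4238} + \frac{1620}{-3394} = \left(-4447\right) \frac{1}{4238} + 1620 \left(- \frac{1}{3394}\right) = - \frac{4447}{4238} - \frac{810}{1697} = - \frac{10979339}{7191886}$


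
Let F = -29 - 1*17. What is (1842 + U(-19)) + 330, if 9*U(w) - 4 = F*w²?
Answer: 982/3 ≈ 327.33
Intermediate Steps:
F = -46 (F = -29 - 17 = -46)
U(w) = 4/9 - 46*w²/9 (U(w) = 4/9 + (-46*w²)/9 = 4/9 - 46*w²/9)
(1842 + U(-19)) + 330 = (1842 + (4/9 - 46/9*(-19)²)) + 330 = (1842 + (4/9 - 46/9*361)) + 330 = (1842 + (4/9 - 16606/9)) + 330 = (1842 - 5534/3) + 330 = -8/3 + 330 = 982/3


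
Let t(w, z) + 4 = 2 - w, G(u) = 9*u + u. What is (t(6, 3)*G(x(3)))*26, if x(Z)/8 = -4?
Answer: 66560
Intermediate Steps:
x(Z) = -32 (x(Z) = 8*(-4) = -32)
G(u) = 10*u
t(w, z) = -2 - w (t(w, z) = -4 + (2 - w) = -2 - w)
(t(6, 3)*G(x(3)))*26 = ((-2 - 1*6)*(10*(-32)))*26 = ((-2 - 6)*(-320))*26 = -8*(-320)*26 = 2560*26 = 66560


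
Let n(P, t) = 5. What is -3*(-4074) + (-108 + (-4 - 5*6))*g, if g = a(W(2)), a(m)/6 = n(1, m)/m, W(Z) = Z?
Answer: 10092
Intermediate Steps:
a(m) = 30/m (a(m) = 6*(5/m) = 30/m)
g = 15 (g = 30/2 = 30*(1/2) = 15)
-3*(-4074) + (-108 + (-4 - 5*6))*g = -3*(-4074) + (-108 + (-4 - 5*6))*15 = 12222 + (-108 + (-4 - 30))*15 = 12222 + (-108 - 34)*15 = 12222 - 142*15 = 12222 - 2130 = 10092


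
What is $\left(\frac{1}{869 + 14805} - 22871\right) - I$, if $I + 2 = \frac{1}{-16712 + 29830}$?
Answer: $- \frac{1175532531966}{51402883} \approx -22869.0$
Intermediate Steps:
$I = - \frac{26235}{13118}$ ($I = -2 + \frac{1}{-16712 + 29830} = -2 + \frac{1}{13118} = - \frac{26235}{13118} \approx -1.9999$)
$\left(\frac{1}{869 + 14805} - 22871\right) - I = \left(\frac{1}{869 + 14805} - 22871\right) - - \frac{26235}{13118} = \left(\frac{1}{15674} - 22871\right) + \frac{26235}{13118} = - \frac{358480053}{15674} + \frac{26235}{13118} = - \frac{1175532531966}{51402883}$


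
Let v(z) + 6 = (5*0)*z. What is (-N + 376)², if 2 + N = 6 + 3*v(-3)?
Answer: 152100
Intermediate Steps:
v(z) = -6 (v(z) = -6 + (5*0)*z = -6 + 0*z = -6 + 0 = -6)
N = -14 (N = -2 + (6 + 3*(-6)) = -2 + (6 - 18) = -2 - 12 = -14)
(-N + 376)² = (-1*(-14) + 376)² = (14 + 376)² = 390² = 152100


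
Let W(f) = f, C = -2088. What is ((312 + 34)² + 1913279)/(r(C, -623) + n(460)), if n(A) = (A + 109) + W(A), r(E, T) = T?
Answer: 2032995/406 ≈ 5007.4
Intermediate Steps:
n(A) = 109 + 2*A (n(A) = (A + 109) + A = (109 + A) + A = 109 + 2*A)
((312 + 34)² + 1913279)/(r(C, -623) + n(460)) = ((312 + 34)² + 1913279)/(-623 + (109 + 2*460)) = (346² + 1913279)/(-623 + (109 + 920)) = (119716 + 1913279)/(-623 + 1029) = 2032995/406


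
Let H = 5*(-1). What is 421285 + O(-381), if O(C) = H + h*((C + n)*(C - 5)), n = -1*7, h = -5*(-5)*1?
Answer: 4165480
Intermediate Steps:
h = 25 (h = 25*1 = 25)
n = -7
H = -5
O(C) = -5 + 25*(-7 + C)*(-5 + C) (O(C) = -5 + 25*((C - 7)*(C - 5)) = -5 + 25*((-7 + C)*(-5 + C)) = -5 + 25*(-7 + C)*(-5 + C))
421285 + O(-381) = 421285 + (870 - 300*(-381) + 25*(-381)²) = 421285 + (870 + 114300 + 25*145161) = 421285 + (870 + 114300 + 3629025) = 421285 + 3744195 = 4165480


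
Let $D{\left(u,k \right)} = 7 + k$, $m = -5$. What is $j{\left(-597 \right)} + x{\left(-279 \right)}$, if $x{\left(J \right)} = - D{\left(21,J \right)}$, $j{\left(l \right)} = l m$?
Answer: $3257$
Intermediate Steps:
$j{\left(l \right)} = - 5 l$ ($j{\left(l \right)} = l \left(-5\right) = - 5 l$)
$x{\left(J \right)} = -7 - J$ ($x{\left(J \right)} = - (7 + J) = -7 - J$)
$j{\left(-597 \right)} + x{\left(-279 \right)} = \left(-5\right) \left(-597\right) - -272 = 2985 + \left(-7 + 279\right) = 2985 + 272 = 3257$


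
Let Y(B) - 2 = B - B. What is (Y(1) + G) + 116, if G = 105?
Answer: 223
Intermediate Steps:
Y(B) = 2 (Y(B) = 2 + (B - B) = 2 + 0 = 2)
(Y(1) + G) + 116 = (2 + 105) + 116 = 107 + 116 = 223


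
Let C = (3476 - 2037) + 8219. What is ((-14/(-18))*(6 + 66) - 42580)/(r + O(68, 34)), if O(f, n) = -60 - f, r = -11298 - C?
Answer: 10631/5271 ≈ 2.0169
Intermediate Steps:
C = 9658 (C = 1439 + 8219 = 9658)
r = -20956 (r = -11298 - 1*9658 = -11298 - 9658 = -20956)
((-14/(-18))*(6 + 66) - 42580)/(r + O(68, 34)) = ((-14/(-18))*(6 + 66) - 42580)/(-20956 + (-60 - 1*68)) = (-14*(-1/18)*72 - 42580)/(-20956 + (-60 - 68)) = ((7/9)*72 - 42580)/(-20956 - 128) = (56 - 42580)/(-21084) = -42524*(-1/21084) = 10631/5271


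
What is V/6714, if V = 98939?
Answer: 98939/6714 ≈ 14.736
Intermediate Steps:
V/6714 = 98939/6714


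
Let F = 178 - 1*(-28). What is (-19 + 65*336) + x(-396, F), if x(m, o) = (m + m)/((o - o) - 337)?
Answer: 7354469/337 ≈ 21823.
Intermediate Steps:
F = 206 (F = 178 + 28 = 206)
x(m, o) = -2*m/337 (x(m, o) = (2*m)/(0 - 337) = (2*m)/(-337) = (2*m)*(-1/337) = -2*m/337)
(-19 + 65*336) + x(-396, F) = (-19 + 65*336) - 2/337*(-396) = (-19 + 21840) + 792/337 = 21821 + 792/337 = 7354469/337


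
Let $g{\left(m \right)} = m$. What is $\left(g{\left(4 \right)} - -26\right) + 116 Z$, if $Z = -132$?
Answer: $-15282$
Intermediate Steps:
$\left(g{\left(4 \right)} - -26\right) + 116 Z = \left(4 - -26\right) + 116 \left(-132\right) = \left(4 + 26\right) - 15312 = 30 - 15312 = -15282$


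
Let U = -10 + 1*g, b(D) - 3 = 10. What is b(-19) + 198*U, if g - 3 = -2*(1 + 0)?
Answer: -1769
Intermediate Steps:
g = 1 (g = 3 - 2*(1 + 0) = 3 - 2*1 = 3 - 2 = 1)
b(D) = 13 (b(D) = 3 + 10 = 13)
U = -9 (U = -10 + 1*1 = -10 + 1 = -9)
b(-19) + 198*U = 13 + 198*(-9) = 13 - 1782 = -1769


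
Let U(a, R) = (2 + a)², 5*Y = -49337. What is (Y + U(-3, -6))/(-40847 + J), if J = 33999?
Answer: 12333/8560 ≈ 1.4408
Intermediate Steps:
Y = -49337/5 (Y = (⅕)*(-49337) = -49337/5 ≈ -9867.4)
(Y + U(-3, -6))/(-40847 + J) = (-49337/5 + (2 - 3)²)/(-40847 + 33999) = (-49337/5 + (-1)²)/(-6848) = (-49337/5 + 1)*(-1/6848) = -49332/5*(-1/6848) = 12333/8560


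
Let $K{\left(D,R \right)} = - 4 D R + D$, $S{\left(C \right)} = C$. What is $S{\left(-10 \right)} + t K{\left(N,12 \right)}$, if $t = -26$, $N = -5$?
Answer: $-6120$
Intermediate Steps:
$K{\left(D,R \right)} = D - 4 D R$ ($K{\left(D,R \right)} = - 4 D R + D = D - 4 D R$)
$S{\left(-10 \right)} + t K{\left(N,12 \right)} = -10 - 26 \left(- 5 \left(1 - 48\right)\right) = -10 - 26 \left(\left(-5\right) \left(-47\right)\right) = -10 - 6110 = -6120$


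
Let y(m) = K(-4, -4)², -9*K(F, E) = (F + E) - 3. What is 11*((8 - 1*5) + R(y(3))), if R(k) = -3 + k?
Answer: 1331/81 ≈ 16.432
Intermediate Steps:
K(F, E) = ⅓ - E/9 - F/9 (K(F, E) = -((F + E) - 3)/9 = -((E + F) - 3)/9 = -(-3 + E + F)/9 = ⅓ - E/9 - F/9)
y(m) = 121/81 (y(m) = (⅓ - ⅑*(-4) - ⅑*(-4))² = (⅓ + 4/9 + 4/9)² = (11/9)² = 121/81)
11*((8 - 1*5) + R(y(3))) = 11*((8 - 1*5) + (-3 + 121/81)) = 11*((8 - 5) - 122/81) = 11*(3 - 122/81) = 11*(121/81) = 1331/81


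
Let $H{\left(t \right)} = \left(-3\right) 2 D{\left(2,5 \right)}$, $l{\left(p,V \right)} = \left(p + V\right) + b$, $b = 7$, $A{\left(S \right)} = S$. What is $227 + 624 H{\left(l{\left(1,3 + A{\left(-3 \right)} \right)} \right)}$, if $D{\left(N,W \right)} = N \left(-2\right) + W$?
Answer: $-3517$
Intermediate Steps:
$D{\left(N,W \right)} = W - 2 N$ ($D{\left(N,W \right)} = - 2 N + W = W - 2 N$)
$l{\left(p,V \right)} = 7 + V + p$ ($l{\left(p,V \right)} = \left(p + V\right) + 7 = \left(V + p\right) + 7 = 7 + V + p$)
$H{\left(t \right)} = -6$ ($H{\left(t \right)} = \left(-3\right) 2 \left(5 - 4\right) = - 6 \left(5 - 4\right) = \left(-6\right) 1 = -6$)
$227 + 624 H{\left(l{\left(1,3 + A{\left(-3 \right)} \right)} \right)} = 227 + 624 \left(-6\right) = 227 - 3744 = -3517$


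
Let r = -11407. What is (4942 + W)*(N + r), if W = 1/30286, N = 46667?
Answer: 2638742271190/15143 ≈ 1.7425e+8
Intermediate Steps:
W = 1/30286 ≈ 3.3019e-5
(4942 + W)*(N + r) = (4942 + 1/30286)*(46667 - 11407) = (149673413/30286)*35260 = 2638742271190/15143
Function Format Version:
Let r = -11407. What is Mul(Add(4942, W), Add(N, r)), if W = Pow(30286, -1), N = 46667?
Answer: Rational(2638742271190, 15143) ≈ 1.7425e+8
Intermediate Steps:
W = Rational(1, 30286) ≈ 3.3019e-5
Mul(Add(4942, W), Add(N, r)) = Mul(Add(4942, Rational(1, 30286)), Add(46667, -11407)) = Mul(Rational(149673413, 30286), 35260) = Rational(2638742271190, 15143)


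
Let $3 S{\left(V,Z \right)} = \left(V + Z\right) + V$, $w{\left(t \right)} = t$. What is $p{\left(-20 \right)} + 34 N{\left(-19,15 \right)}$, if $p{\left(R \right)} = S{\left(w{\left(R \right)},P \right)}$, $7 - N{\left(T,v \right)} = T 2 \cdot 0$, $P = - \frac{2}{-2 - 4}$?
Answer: $\frac{2023}{9} \approx 224.78$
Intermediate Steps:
$P = \frac{1}{3}$ ($P = - \frac{2}{-6} = \left(-2\right) \left(- \frac{1}{6}\right) = \frac{1}{3} \approx 0.33333$)
$S{\left(V,Z \right)} = \frac{Z}{3} + \frac{2 V}{3}$ ($S{\left(V,Z \right)} = \frac{\left(V + Z\right) + V}{3} = \frac{Z + 2 V}{3} = \frac{Z}{3} + \frac{2 V}{3}$)
$N{\left(T,v \right)} = 7$ ($N{\left(T,v \right)} = 7 - T 2 \cdot 0 = 7 - 2 T 0 = 7 - 0 = 7 + 0 = 7$)
$p{\left(R \right)} = \frac{1}{9} + \frac{2 R}{3}$ ($p{\left(R \right)} = \frac{1}{3} \cdot \frac{1}{3} + \frac{2 R}{3} = \frac{1}{9} + \frac{2 R}{3}$)
$p{\left(-20 \right)} + 34 N{\left(-19,15 \right)} = \left(\frac{1}{9} + \frac{2}{3} \left(-20\right)\right) + 34 \cdot 7 = \left(\frac{1}{9} - \frac{40}{3}\right) + 238 = - \frac{119}{9} + 238 = \frac{2023}{9}$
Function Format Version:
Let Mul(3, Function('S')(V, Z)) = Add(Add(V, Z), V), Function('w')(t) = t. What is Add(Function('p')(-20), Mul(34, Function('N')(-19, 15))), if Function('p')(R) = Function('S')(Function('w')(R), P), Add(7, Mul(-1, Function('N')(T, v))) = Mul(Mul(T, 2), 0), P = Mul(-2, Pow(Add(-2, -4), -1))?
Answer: Rational(2023, 9) ≈ 224.78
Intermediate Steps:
P = Rational(1, 3) (P = Mul(-2, Pow(-6, -1)) = Mul(-2, Rational(-1, 6)) = Rational(1, 3) ≈ 0.33333)
Function('S')(V, Z) = Add(Mul(Rational(1, 3), Z), Mul(Rational(2, 3), V)) (Function('S')(V, Z) = Mul(Rational(1, 3), Add(Add(V, Z), V)) = Mul(Rational(1, 3), Add(Z, Mul(2, V))) = Add(Mul(Rational(1, 3), Z), Mul(Rational(2, 3), V)))
Function('N')(T, v) = 7 (Function('N')(T, v) = Add(7, Mul(-1, Mul(Mul(T, 2), 0))) = Add(7, Mul(-1, Mul(Mul(2, T), 0))) = Add(7, Mul(-1, 0)) = Add(7, 0) = 7)
Function('p')(R) = Add(Rational(1, 9), Mul(Rational(2, 3), R)) (Function('p')(R) = Add(Mul(Rational(1, 3), Rational(1, 3)), Mul(Rational(2, 3), R)) = Add(Rational(1, 9), Mul(Rational(2, 3), R)))
Add(Function('p')(-20), Mul(34, Function('N')(-19, 15))) = Add(Add(Rational(1, 9), Mul(Rational(2, 3), -20)), Mul(34, 7)) = Add(Add(Rational(1, 9), Rational(-40, 3)), 238) = Add(Rational(-119, 9), 238) = Rational(2023, 9)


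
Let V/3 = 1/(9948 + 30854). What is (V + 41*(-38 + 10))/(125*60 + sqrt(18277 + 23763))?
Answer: -17565259875/114669859196 + 46840693*sqrt(10510)/1146698591960 ≈ -0.14899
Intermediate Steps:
V = 3/40802 (V = 3/(9948 + 30854) = 3/40802 ≈ 7.3526e-5)
(V + 41*(-38 + 10))/(125*60 + sqrt(18277 + 23763)) = (3/40802 + 41*(-38 + 10))/(125*60 + sqrt(18277 + 23763)) = (3/40802 + 41*(-28))/(7500 + sqrt(42040)) = (3/40802 - 1148)/(7500 + 2*sqrt(10510)) = -46840693/(40802*(7500 + 2*sqrt(10510)))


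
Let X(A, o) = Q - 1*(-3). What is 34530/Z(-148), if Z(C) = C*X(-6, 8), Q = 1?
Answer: -17265/296 ≈ -58.328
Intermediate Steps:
X(A, o) = 4 (X(A, o) = 1 - 1*(-3) = 1 + 3 = 4)
Z(C) = 4*C (Z(C) = C*4 = 4*C)
34530/Z(-148) = 34530/((4*(-148))) = 34530/(-592) = 34530*(-1/592) = -17265/296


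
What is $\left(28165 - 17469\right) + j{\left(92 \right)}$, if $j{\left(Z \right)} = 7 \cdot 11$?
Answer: $10773$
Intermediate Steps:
$j{\left(Z \right)} = 77$
$\left(28165 - 17469\right) + j{\left(92 \right)} = \left(28165 - 17469\right) + 77 = 10696 + 77 = 10773$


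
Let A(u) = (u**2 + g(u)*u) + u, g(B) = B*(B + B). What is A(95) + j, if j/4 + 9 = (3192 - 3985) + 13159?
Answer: 1773298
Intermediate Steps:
g(B) = 2*B**2 (g(B) = B*(2*B) = 2*B**2)
A(u) = u + u**2 + 2*u**3 (A(u) = (u**2 + (2*u**2)*u) + u = (u**2 + 2*u**3) + u = u + u**2 + 2*u**3)
j = 49428 (j = -36 + 4*((3192 - 3985) + 13159) = -36 + 4*(-793 + 13159) = -36 + 4*12366 = -36 + 49464 = 49428)
A(95) + j = 95*(1 + 95 + 2*95**2) + 49428 = 95*(1 + 95 + 2*9025) + 49428 = 95*(1 + 95 + 18050) + 49428 = 95*18146 + 49428 = 1723870 + 49428 = 1773298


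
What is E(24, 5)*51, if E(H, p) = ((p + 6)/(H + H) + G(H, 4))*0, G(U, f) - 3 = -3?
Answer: 0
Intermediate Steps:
G(U, f) = 0 (G(U, f) = 3 - 3 = 0)
E(H, p) = 0 (E(H, p) = ((p + 6)/(H + H) + 0)*0 = ((6 + p)/((2*H)) + 0)*0 = ((6 + p)*(1/(2*H)) + 0)*0 = ((6 + p)/(2*H) + 0)*0 = ((6 + p)/(2*H))*0 = 0)
E(24, 5)*51 = 0*51 = 0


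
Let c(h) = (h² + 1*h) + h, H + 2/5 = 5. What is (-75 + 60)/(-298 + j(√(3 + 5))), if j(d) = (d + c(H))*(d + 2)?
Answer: 537375/6904994 + 303375*√2/13809988 ≈ 0.10889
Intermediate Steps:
H = 23/5 (H = -⅖ + 5 = 23/5 ≈ 4.6000)
c(h) = h² + 2*h (c(h) = (h² + h) + h = (h + h²) + h = h² + 2*h)
j(d) = (2 + d)*(759/25 + d) (j(d) = (d + 23*(2 + 23/5)/5)*(d + 2) = (d + (23/5)*(33/5))*(2 + d) = (d + 759/25)*(2 + d) = (759/25 + d)*(2 + d) = (2 + d)*(759/25 + d))
(-75 + 60)/(-298 + j(√(3 + 5))) = (-75 + 60)/(-298 + (1518/25 + (√(3 + 5))² + 809*√(3 + 5)/25)) = -15/(-298 + (1518/25 + (√8)² + 809*√8/25)) = -15/(-298 + (1518/25 + (2*√2)² + 809*(2*√2)/25)) = -15/(-298 + (1518/25 + 8 + 1618*√2/25)) = -15/(-298 + (1718/25 + 1618*√2/25)) = -15/(-5732/25 + 1618*√2/25)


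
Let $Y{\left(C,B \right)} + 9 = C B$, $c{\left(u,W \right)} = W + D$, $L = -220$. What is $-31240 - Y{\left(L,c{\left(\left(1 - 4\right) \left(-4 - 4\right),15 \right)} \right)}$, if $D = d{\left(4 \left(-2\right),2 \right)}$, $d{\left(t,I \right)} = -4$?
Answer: $-28811$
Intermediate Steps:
$D = -4$
$c{\left(u,W \right)} = -4 + W$ ($c{\left(u,W \right)} = W - 4 = -4 + W$)
$Y{\left(C,B \right)} = -9 + B C$ ($Y{\left(C,B \right)} = -9 + C B = -9 + B C$)
$-31240 - Y{\left(L,c{\left(\left(1 - 4\right) \left(-4 - 4\right),15 \right)} \right)} = -31240 - \left(-9 + \left(-4 + 15\right) \left(-220\right)\right) = -31240 - \left(-9 + 11 \left(-220\right)\right) = -31240 - \left(-9 - 2420\right) = -31240 - -2429 = -31240 + 2429 = -28811$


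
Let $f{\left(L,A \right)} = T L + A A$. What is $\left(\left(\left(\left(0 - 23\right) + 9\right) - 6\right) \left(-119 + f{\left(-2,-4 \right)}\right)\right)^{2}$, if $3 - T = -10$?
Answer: $6656400$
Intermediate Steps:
$T = 13$ ($T = 3 - -10 = 3 + 10 = 13$)
$f{\left(L,A \right)} = A^{2} + 13 L$ ($f{\left(L,A \right)} = 13 L + A A = 13 L + A^{2} = A^{2} + 13 L$)
$\left(\left(\left(\left(0 - 23\right) + 9\right) - 6\right) \left(-119 + f{\left(-2,-4 \right)}\right)\right)^{2} = \left(\left(\left(\left(0 - 23\right) + 9\right) - 6\right) \left(-119 + \left(\left(-4\right)^{2} + 13 \left(-2\right)\right)\right)\right)^{2} = \left(\left(\left(-23 + 9\right) - 6\right) \left(-119 + \left(16 - 26\right)\right)\right)^{2} = \left(\left(-14 - 6\right) \left(-119 - 10\right)\right)^{2} = \left(\left(-20\right) \left(-129\right)\right)^{2} = 2580^{2} = 6656400$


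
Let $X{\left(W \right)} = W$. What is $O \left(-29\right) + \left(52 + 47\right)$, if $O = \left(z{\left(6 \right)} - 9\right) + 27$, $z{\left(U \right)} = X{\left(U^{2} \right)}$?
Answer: $-1467$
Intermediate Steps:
$z{\left(U \right)} = U^{2}$
$O = 54$ ($O = \left(6^{2} - 9\right) + 27 = \left(36 - 9\right) + 27 = 27 + 27 = 54$)
$O \left(-29\right) + \left(52 + 47\right) = 54 \left(-29\right) + \left(52 + 47\right) = -1566 + 99 = -1467$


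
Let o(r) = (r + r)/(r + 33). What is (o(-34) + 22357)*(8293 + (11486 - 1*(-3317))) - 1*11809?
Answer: 517915991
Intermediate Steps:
o(r) = 2*r/(33 + r) (o(r) = (2*r)/(33 + r) = 2*r/(33 + r))
(o(-34) + 22357)*(8293 + (11486 - 1*(-3317))) - 1*11809 = (2*(-34)/(33 - 34) + 22357)*(8293 + (11486 - 1*(-3317))) - 1*11809 = (2*(-34)/(-1) + 22357)*(8293 + (11486 + 3317)) - 11809 = (2*(-34)*(-1) + 22357)*(8293 + 14803) - 11809 = (68 + 22357)*23096 - 11809 = 22425*23096 - 11809 = 517927800 - 11809 = 517915991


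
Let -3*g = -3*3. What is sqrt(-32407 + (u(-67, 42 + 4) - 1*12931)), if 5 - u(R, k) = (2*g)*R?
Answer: I*sqrt(44931) ≈ 211.97*I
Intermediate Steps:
g = 3 (g = -(-1)*3 = -1/3*(-9) = 3)
u(R, k) = 5 - 6*R (u(R, k) = 5 - 2*3*R = 5 - 6*R)
sqrt(-32407 + (u(-67, 42 + 4) - 1*12931)) = sqrt(-32407 + ((5 - 6*(-67)) - 1*12931)) = sqrt(-32407 + ((5 + 402) - 12931)) = sqrt(-32407 + (407 - 12931)) = sqrt(-32407 - 12524) = sqrt(-44931) = I*sqrt(44931)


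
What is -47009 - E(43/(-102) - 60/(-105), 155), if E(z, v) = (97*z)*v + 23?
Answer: -35189593/714 ≈ -49285.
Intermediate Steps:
E(z, v) = 23 + 97*v*z (E(z, v) = 97*v*z + 23 = 23 + 97*v*z)
-47009 - E(43/(-102) - 60/(-105), 155) = -47009 - (23 + 97*155*(43/(-102) - 60/(-105))) = -47009 - (23 + 97*155*(43*(-1/102) - 60*(-1/105))) = -47009 - (23 + 97*155*(-43/102 + 4/7)) = -47009 - (23 + 97*155*(107/714)) = -47009 - (23 + 1608745/714) = -47009 - 1*1625167/714 = -47009 - 1625167/714 = -35189593/714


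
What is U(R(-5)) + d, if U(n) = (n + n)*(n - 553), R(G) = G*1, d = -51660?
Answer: -46080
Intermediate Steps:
R(G) = G
U(n) = 2*n*(-553 + n) (U(n) = (2*n)*(-553 + n) = 2*n*(-553 + n))
U(R(-5)) + d = 2*(-5)*(-553 - 5) - 51660 = 2*(-5)*(-558) - 51660 = 5580 - 51660 = -46080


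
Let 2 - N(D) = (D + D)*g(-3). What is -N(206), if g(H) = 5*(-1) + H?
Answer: -3298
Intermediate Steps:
g(H) = -5 + H
N(D) = 2 + 16*D (N(D) = 2 - (D + D)*(-5 - 3) = 2 - 2*D*(-8) = 2 - (-16)*D = 2 + 16*D)
-N(206) = -(2 + 16*206) = -(2 + 3296) = -1*3298 = -3298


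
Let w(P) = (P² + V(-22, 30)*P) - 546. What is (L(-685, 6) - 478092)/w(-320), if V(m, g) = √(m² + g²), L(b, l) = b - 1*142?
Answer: -24389907913/5116257858 - 76627040*√346/2558128929 ≈ -5.3243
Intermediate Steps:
L(b, l) = -142 + b (L(b, l) = b - 142 = -142 + b)
V(m, g) = √(g² + m²)
w(P) = -546 + P² + 2*P*√346 (w(P) = (P² + √(30² + (-22)²)*P) - 546 = (P² + √(900 + 484)*P) - 546 = (P² + √1384*P) - 546 = (P² + (2*√346)*P) - 546 = (P² + 2*P*√346) - 546 = -546 + P² + 2*P*√346)
(L(-685, 6) - 478092)/w(-320) = ((-142 - 685) - 478092)/(-546 + (-320)² + 2*(-320)*√346) = (-827 - 478092)/(-546 + 102400 - 640*√346) = -478919/(101854 - 640*√346)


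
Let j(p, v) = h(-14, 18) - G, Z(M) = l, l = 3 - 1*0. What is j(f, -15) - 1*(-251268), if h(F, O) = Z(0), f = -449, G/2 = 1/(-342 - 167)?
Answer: 127896941/509 ≈ 2.5127e+5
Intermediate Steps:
G = -2/509 (G = 2/(-342 - 167) = 2/(-509) = 2*(-1/509) = -2/509 ≈ -0.0039293)
l = 3 (l = 3 + 0 = 3)
Z(M) = 3
h(F, O) = 3
j(p, v) = 1529/509 (j(p, v) = 3 - 1*(-2/509) = 3 + 2/509 = 1529/509)
j(f, -15) - 1*(-251268) = 1529/509 - 1*(-251268) = 1529/509 + 251268 = 127896941/509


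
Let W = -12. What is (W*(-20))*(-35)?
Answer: -8400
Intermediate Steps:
(W*(-20))*(-35) = -12*(-20)*(-35) = 240*(-35) = -8400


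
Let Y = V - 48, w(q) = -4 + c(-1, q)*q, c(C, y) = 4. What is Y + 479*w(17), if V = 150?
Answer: 30758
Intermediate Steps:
w(q) = -4 + 4*q
Y = 102 (Y = 150 - 48 = 102)
Y + 479*w(17) = 102 + 479*(-4 + 4*17) = 102 + 479*(-4 + 68) = 102 + 479*64 = 102 + 30656 = 30758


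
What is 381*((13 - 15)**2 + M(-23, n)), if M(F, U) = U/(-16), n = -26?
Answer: 17145/8 ≈ 2143.1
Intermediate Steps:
M(F, U) = -U/16 (M(F, U) = U*(-1/16) = -U/16)
381*((13 - 15)**2 + M(-23, n)) = 381*((13 - 15)**2 - 1/16*(-26)) = 381*((-2)**2 + 13/8) = 381*(4 + 13/8) = 381*(45/8) = 17145/8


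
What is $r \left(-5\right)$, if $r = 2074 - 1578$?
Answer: $-2480$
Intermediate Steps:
$r = 496$ ($r = 2074 - 1578 = 496$)
$r \left(-5\right) = 496 \left(-5\right) = -2480$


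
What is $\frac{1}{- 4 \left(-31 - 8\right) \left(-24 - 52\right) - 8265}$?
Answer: $- \frac{1}{20121} \approx -4.9699 \cdot 10^{-5}$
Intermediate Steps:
$\frac{1}{- 4 \left(-31 - 8\right) \left(-24 - 52\right) - 8265} = \frac{1}{- 4 \left(\left(-39\right) \left(-76\right)\right) - 8265} = \frac{1}{\left(-4\right) 2964 - 8265} = \frac{1}{-11856 - 8265} = \frac{1}{-20121} = - \frac{1}{20121}$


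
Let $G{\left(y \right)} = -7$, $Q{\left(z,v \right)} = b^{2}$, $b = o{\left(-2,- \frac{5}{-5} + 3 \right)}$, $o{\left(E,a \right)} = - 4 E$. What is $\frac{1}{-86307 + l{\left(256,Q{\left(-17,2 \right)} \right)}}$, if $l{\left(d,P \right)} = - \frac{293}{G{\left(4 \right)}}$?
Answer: $- \frac{7}{603856} \approx -1.1592 \cdot 10^{-5}$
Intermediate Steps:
$b = 8$ ($b = \left(-4\right) \left(-2\right) = 8$)
$Q{\left(z,v \right)} = 64$ ($Q{\left(z,v \right)} = 8^{2} = 64$)
$l{\left(d,P \right)} = \frac{293}{7}$ ($l{\left(d,P \right)} = - \frac{293}{-7} = \left(-293\right) \left(- \frac{1}{7}\right) = \frac{293}{7}$)
$\frac{1}{-86307 + l{\left(256,Q{\left(-17,2 \right)} \right)}} = \frac{1}{-86307 + \frac{293}{7}} = \frac{1}{- \frac{603856}{7}} = - \frac{7}{603856}$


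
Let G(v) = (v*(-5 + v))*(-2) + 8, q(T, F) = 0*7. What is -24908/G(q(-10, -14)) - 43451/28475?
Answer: -177400727/56950 ≈ -3115.0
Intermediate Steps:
q(T, F) = 0
G(v) = 8 - 2*v*(-5 + v) (G(v) = -2*v*(-5 + v) + 8 = 8 - 2*v*(-5 + v))
-24908/G(q(-10, -14)) - 43451/28475 = -24908/(8 - 2*0² + 10*0) - 43451/28475 = -24908/(8 - 2*0 + 0) - 43451*1/28475 = -24908/(8 + 0 + 0) - 43451/28475 = -24908/8 - 43451/28475 = -24908*⅛ - 43451/28475 = -6227/2 - 43451/28475 = -177400727/56950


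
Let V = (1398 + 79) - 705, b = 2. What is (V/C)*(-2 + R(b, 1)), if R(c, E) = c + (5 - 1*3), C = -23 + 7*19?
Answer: 772/55 ≈ 14.036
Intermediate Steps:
V = 772 (V = 1477 - 705 = 772)
C = 110 (C = -23 + 133 = 110)
R(c, E) = 2 + c (R(c, E) = c + (5 - 3) = c + 2 = 2 + c)
(V/C)*(-2 + R(b, 1)) = (772/110)*(-2 + (2 + 2)) = (772*(1/110))*(-2 + 4) = (386/55)*2 = 772/55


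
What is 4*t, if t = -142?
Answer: -568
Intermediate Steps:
4*t = 4*(-142) = -568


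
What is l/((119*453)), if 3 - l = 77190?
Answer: -25729/17969 ≈ -1.4319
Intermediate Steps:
l = -77187 (l = 3 - 1*77190 = 3 - 77190 = -77187)
l/((119*453)) = -77187/(119*453) = -77187/53907 = -77187*1/53907 = -25729/17969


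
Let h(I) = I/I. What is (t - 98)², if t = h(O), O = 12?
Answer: 9409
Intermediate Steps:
h(I) = 1
t = 1
(t - 98)² = (1 - 98)² = (-97)² = 9409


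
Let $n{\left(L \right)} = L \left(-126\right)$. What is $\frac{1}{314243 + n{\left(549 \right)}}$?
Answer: $\frac{1}{245069} \approx 4.0805 \cdot 10^{-6}$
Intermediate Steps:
$n{\left(L \right)} = - 126 L$
$\frac{1}{314243 + n{\left(549 \right)}} = \frac{1}{314243 - 69174} = \frac{1}{245069}$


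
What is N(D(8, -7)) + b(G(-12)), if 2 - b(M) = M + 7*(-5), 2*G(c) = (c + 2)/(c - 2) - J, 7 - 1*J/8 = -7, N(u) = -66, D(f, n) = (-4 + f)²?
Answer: 373/14 ≈ 26.643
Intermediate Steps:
J = 112 (J = 56 - 8*(-7) = 56 + 56 = 112)
G(c) = -56 + (2 + c)/(2*(-2 + c)) (G(c) = ((c + 2)/(c - 2) - 1*112)/2 = ((2 + c)/(-2 + c) - 112)/2 = (-112 + (2 + c)/(-2 + c))/2 = -56 + (2 + c)/(2*(-2 + c)))
b(M) = 37 - M (b(M) = 2 - (M + 7*(-5)) = 2 - (M - 35) = 2 - (-35 + M) = 2 + (35 - M) = 37 - M)
N(D(8, -7)) + b(G(-12)) = -66 + (37 - (226 - 111*(-12))/(2*(-2 - 12))) = -66 + (37 - (226 + 1332)/(2*(-14))) = -66 + (37 - (-1)*1558/(2*14)) = -66 + (37 - 1*(-779/14)) = -66 + (37 + 779/14) = -66 + 1297/14 = 373/14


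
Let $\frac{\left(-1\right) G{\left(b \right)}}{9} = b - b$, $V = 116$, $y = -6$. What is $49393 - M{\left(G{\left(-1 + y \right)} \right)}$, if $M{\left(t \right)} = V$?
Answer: $49277$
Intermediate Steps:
$G{\left(b \right)} = 0$ ($G{\left(b \right)} = - 9 \left(b - b\right) = \left(-9\right) 0 = 0$)
$M{\left(t \right)} = 116$
$49393 - M{\left(G{\left(-1 + y \right)} \right)} = 49393 - 116 = 49277$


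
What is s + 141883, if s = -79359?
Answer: 62524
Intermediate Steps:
s + 141883 = -79359 + 141883 = 62524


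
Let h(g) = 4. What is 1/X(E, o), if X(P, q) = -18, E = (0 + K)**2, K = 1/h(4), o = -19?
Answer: -1/18 ≈ -0.055556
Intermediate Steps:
K = 1/4 ≈ 0.25000
E = 1/16 (E = (0 + 1/4)**2 = (1/4)**2 = 1/16 ≈ 0.062500)
1/X(E, o) = 1/(-18) = -1/18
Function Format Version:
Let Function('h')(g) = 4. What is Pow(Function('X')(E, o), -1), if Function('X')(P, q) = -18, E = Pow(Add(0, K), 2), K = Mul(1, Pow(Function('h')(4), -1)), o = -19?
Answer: Rational(-1, 18) ≈ -0.055556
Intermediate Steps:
K = Rational(1, 4) (K = Mul(1, Pow(4, -1)) = Mul(1, Rational(1, 4)) = Rational(1, 4) ≈ 0.25000)
E = Rational(1, 16) (E = Pow(Add(0, Rational(1, 4)), 2) = Pow(Rational(1, 4), 2) = Rational(1, 16) ≈ 0.062500)
Pow(Function('X')(E, o), -1) = Pow(-18, -1) = Rational(-1, 18)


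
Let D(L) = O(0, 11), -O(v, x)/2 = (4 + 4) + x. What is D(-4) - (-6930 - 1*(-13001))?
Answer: -6109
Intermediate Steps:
O(v, x) = -16 - 2*x (O(v, x) = -2*((4 + 4) + x) = -2*(8 + x) = -16 - 2*x)
D(L) = -38 (D(L) = -16 - 2*11 = -16 - 22 = -38)
D(-4) - (-6930 - 1*(-13001)) = -38 - (-6930 - 1*(-13001)) = -38 - (-6930 + 13001) = -38 - 1*6071 = -38 - 6071 = -6109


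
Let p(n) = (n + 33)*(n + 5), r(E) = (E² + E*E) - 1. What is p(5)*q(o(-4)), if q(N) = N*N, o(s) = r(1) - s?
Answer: 9500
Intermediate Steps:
r(E) = -1 + 2*E² (r(E) = (E² + E²) - 1 = 2*E² - 1 = -1 + 2*E²)
o(s) = 1 - s (o(s) = (-1 + 2*1²) - s = (-1 + 2*1) - s = (-1 + 2) - s = 1 - s)
q(N) = N²
p(n) = (5 + n)*(33 + n) (p(n) = (33 + n)*(5 + n) = (5 + n)*(33 + n))
p(5)*q(o(-4)) = (165 + 5² + 38*5)*(1 - 1*(-4))² = (165 + 25 + 190)*(1 + 4)² = 380*5² = 380*25 = 9500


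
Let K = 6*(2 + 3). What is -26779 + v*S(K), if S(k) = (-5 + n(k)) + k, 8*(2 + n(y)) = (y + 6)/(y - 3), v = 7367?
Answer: 863339/6 ≈ 1.4389e+5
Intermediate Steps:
n(y) = -2 + (6 + y)/(8*(-3 + y)) (n(y) = -2 + ((y + 6)/(y - 3))/8 = -2 + ((6 + y)/(-3 + y))/8 = -2 + (6 + y)/(8*(-3 + y)))
K = 30 (K = 6*5 = 30)
S(k) = -5 + k + 3*(18 - 5*k)/(8*(-3 + k)) (S(k) = (-5 + 3*(18 - 5*k)/(8*(-3 + k))) + k = -5 + k + 3*(18 - 5*k)/(8*(-3 + k)))
-26779 + v*S(K) = -26779 + 7367*((174 - 79*30 + 8*30²)/(8*(-3 + 30))) = -26779 + 7367*((⅛)*(174 - 2370 + 8*900)/27) = -26779 + 7367*((⅛)*(1/27)*(174 - 2370 + 7200)) = -26779 + 7367*((⅛)*(1/27)*5004) = -26779 + 7367*(139/6) = -26779 + 1024013/6 = 863339/6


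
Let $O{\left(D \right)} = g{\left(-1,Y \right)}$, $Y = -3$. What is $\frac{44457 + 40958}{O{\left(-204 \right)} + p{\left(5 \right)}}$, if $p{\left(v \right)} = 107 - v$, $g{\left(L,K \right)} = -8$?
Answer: $\frac{85415}{94} \approx 908.67$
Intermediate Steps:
$O{\left(D \right)} = -8$
$\frac{44457 + 40958}{O{\left(-204 \right)} + p{\left(5 \right)}} = \frac{44457 + 40958}{-8 + \left(107 - 5\right)} = \frac{85415}{-8 + \left(107 - 5\right)} = \frac{85415}{-8 + 102} = \frac{85415}{94}$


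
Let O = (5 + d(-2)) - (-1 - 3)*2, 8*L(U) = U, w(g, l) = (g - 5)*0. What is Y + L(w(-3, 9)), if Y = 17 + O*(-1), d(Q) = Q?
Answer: 6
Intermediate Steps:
w(g, l) = 0 (w(g, l) = (-5 + g)*0 = 0)
L(U) = U/8
O = 11 (O = (5 - 2) - (-1 - 3)*2 = 3 - (-4)*2 = 3 - 1*(-8) = 3 + 8 = 11)
Y = 6 (Y = 17 + 11*(-1) = 17 - 11 = 6)
Y + L(w(-3, 9)) = 6 + (⅛)*0 = 6 + 0 = 6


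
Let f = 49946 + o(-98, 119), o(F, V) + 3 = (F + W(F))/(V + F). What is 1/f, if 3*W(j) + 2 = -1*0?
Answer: 63/3146113 ≈ 2.0025e-5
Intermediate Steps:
W(j) = -⅔ (W(j) = -⅔ + (-1*0)/3 = -⅔ + (⅓)*0 = -⅔ + 0 = -⅔)
o(F, V) = -3 + (-⅔ + F)/(F + V) (o(F, V) = -3 + (F - ⅔)/(V + F) = -3 + (-⅔ + F)/(F + V))
f = 3146113/63 (f = 49946 + (-⅔ - 3*119 - 2*(-98))/(-98 + 119) = 49946 + (-⅔ - 357 + 196)/21 = 49946 + (1/21)*(-485/3) = 49946 - 485/63 = 3146113/63 ≈ 49938.)
1/f = 1/(3146113/63) = 63/3146113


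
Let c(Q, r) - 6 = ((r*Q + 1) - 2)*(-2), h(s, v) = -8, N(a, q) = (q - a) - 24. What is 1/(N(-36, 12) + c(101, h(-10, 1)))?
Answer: 1/1648 ≈ 0.00060680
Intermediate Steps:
N(a, q) = -24 + q - a
c(Q, r) = 8 - 2*Q*r (c(Q, r) = 6 + ((r*Q + 1) - 2)*(-2) = 6 + ((Q*r + 1) - 2)*(-2) = 6 + ((1 + Q*r) - 2)*(-2) = 6 + (-1 + Q*r)*(-2) = 6 + (2 - 2*Q*r) = 8 - 2*Q*r)
1/(N(-36, 12) + c(101, h(-10, 1))) = 1/((-24 + 12 - 1*(-36)) + (8 - 2*101*(-8))) = 1/((-24 + 12 + 36) + (8 + 1616)) = 1/(24 + 1624) = 1/1648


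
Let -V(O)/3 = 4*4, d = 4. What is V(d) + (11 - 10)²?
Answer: -47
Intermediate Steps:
V(O) = -48 (V(O) = -12*4 = -3*16 = -48)
V(d) + (11 - 10)² = -48 + (11 - 10)² = -48 + 1² = -48 + 1 = -47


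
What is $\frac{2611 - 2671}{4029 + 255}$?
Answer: $- \frac{5}{357} \approx -0.014006$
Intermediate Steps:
$\frac{2611 - 2671}{4029 + 255} = - \frac{60}{4284} = \left(-60\right) \frac{1}{4284} = - \frac{5}{357}$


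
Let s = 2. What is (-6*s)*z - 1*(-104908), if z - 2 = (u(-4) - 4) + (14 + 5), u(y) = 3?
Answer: 104668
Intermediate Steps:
z = 20 (z = 2 + ((3 - 4) + (14 + 5)) = 2 + (-1 + 19) = 2 + 18 = 20)
(-6*s)*z - 1*(-104908) = -6*2*20 - 1*(-104908) = -12*20 + 104908 = -240 + 104908 = 104668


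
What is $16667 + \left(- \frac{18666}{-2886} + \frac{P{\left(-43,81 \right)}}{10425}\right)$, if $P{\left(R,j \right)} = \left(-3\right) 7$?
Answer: $\frac{27869281183}{1671475} \approx 16673.0$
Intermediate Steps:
$P{\left(R,j \right)} = -21$
$16667 + \left(- \frac{18666}{-2886} + \frac{P{\left(-43,81 \right)}}{10425}\right) = 16667 - \left(- \frac{3111}{481} + \frac{7}{3475}\right) = 16667 - - \frac{10807358}{1671475} = 16667 + \left(\frac{3111}{481} - \frac{7}{3475}\right) = 16667 + \frac{10807358}{1671475} = \frac{27869281183}{1671475}$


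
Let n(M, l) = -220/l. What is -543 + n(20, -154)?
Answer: -3791/7 ≈ -541.57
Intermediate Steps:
-543 + n(20, -154) = -543 - 220/(-154) = -543 - 220*(-1/154) = -543 + 10/7 = -3791/7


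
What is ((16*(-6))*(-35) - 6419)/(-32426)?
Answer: 3059/32426 ≈ 0.094338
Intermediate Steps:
((16*(-6))*(-35) - 6419)/(-32426) = (-96*(-35) - 6419)*(-1/32426) = (3360 - 6419)*(-1/32426) = -3059*(-1/32426) = 3059/32426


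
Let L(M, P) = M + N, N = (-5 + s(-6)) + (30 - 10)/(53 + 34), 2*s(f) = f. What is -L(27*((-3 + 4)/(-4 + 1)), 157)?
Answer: 1459/87 ≈ 16.770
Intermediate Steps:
s(f) = f/2
N = -676/87 (N = (-5 + (½)*(-6)) + (30 - 10)/(53 + 34) = (-5 - 3) + 20/87 = -8 + 20*(1/87) = -8 + 20/87 = -676/87 ≈ -7.7701)
L(M, P) = -676/87 + M (L(M, P) = M - 676/87 = -676/87 + M)
-L(27*((-3 + 4)/(-4 + 1)), 157) = -(-676/87 + 27*((-3 + 4)/(-4 + 1))) = -(-676/87 + 27*(1/(-3))) = -(-676/87 + 27*(1*(-⅓))) = -(-676/87 + 27*(-⅓)) = -(-676/87 - 9) = -1*(-1459/87) = 1459/87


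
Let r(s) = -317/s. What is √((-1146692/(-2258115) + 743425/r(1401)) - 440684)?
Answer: I*√1909359533493859559044605/715822455 ≈ 1930.4*I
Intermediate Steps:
√((-1146692/(-2258115) + 743425/r(1401)) - 440684) = √((-1146692/(-2258115) + 743425/((-317/1401))) - 440684) = √((-1146692*(-1/2258115) + 743425/((-317*1/1401))) - 440684) = √((1146692/2258115 + 743425/(-317/1401)) - 440684) = √((1146692/2258115 + 743425*(-1401/317)) - 440684) = √((1146692/2258115 - 1041538425/317) - 440684) = √(-2351913177067511/715822455 - 440684) = √(-2667364679826731/715822455) = I*√1909359533493859559044605/715822455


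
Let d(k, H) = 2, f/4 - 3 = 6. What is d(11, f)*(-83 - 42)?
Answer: -250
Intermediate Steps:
f = 36 (f = 12 + 4*6 = 12 + 24 = 36)
d(11, f)*(-83 - 42) = 2*(-83 - 42) = 2*(-125) = -250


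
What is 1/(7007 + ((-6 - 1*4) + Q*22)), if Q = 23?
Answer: 1/7503 ≈ 0.00013328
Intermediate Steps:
1/(7007 + ((-6 - 1*4) + Q*22)) = 1/(7007 + ((-6 - 1*4) + 23*22)) = 1/(7007 + ((-6 - 4) + 506)) = 1/(7007 + (-10 + 506)) = 1/(7007 + 496) = 1/7503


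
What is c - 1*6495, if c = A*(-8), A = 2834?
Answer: -29167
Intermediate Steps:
c = -22672 (c = 2834*(-8) = -22672)
c - 1*6495 = -22672 - 1*6495 = -22672 - 6495 = -29167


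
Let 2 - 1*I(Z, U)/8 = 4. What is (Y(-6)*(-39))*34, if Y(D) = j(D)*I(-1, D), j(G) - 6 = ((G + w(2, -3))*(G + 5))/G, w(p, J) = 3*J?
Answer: 74256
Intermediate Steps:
I(Z, U) = -16 (I(Z, U) = 16 - 8*4 = 16 - 32 = -16)
j(G) = 6 + (-9 + G)*(5 + G)/G (j(G) = 6 + ((G + 3*(-3))*(G + 5))/G = 6 + ((G - 9)*(5 + G))/G = 6 + ((-9 + G)*(5 + G))/G = 6 + (-9 + G)*(5 + G)/G)
Y(D) = -32 - 16*D + 720/D (Y(D) = (2 + D - 45/D)*(-16) = -32 - 16*D + 720/D)
(Y(-6)*(-39))*34 = ((-32 - 16*(-6) + 720/(-6))*(-39))*34 = ((-32 + 96 + 720*(-1/6))*(-39))*34 = ((-32 + 96 - 120)*(-39))*34 = -56*(-39)*34 = 2184*34 = 74256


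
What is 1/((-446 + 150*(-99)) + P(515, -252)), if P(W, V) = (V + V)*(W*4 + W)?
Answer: -1/1313096 ≈ -7.6156e-7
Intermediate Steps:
P(W, V) = 10*V*W (P(W, V) = (2*V)*(4*W + W) = (2*V)*(5*W) = 10*V*W)
1/((-446 + 150*(-99)) + P(515, -252)) = 1/((-446 + 150*(-99)) + 10*(-252)*515) = 1/((-446 - 14850) - 1297800) = 1/(-15296 - 1297800) = 1/(-1313096) = -1/1313096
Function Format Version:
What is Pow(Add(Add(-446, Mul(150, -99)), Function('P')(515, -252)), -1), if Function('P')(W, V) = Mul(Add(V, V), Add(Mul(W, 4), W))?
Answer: Rational(-1, 1313096) ≈ -7.6156e-7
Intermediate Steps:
Function('P')(W, V) = Mul(10, V, W) (Function('P')(W, V) = Mul(Mul(2, V), Add(Mul(4, W), W)) = Mul(Mul(2, V), Mul(5, W)) = Mul(10, V, W))
Pow(Add(Add(-446, Mul(150, -99)), Function('P')(515, -252)), -1) = Pow(Add(Add(-446, Mul(150, -99)), Mul(10, -252, 515)), -1) = Pow(Add(Add(-446, -14850), -1297800), -1) = Pow(Add(-15296, -1297800), -1) = Pow(-1313096, -1) = Rational(-1, 1313096)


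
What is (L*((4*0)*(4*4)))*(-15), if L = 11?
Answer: 0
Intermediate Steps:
(L*((4*0)*(4*4)))*(-15) = (11*((4*0)*(4*4)))*(-15) = (11*(0*16))*(-15) = (11*0)*(-15) = 0*(-15) = 0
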